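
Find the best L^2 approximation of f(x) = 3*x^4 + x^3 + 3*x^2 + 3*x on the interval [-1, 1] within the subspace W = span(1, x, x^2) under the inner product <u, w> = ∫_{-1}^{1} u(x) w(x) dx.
g(x) = 39*x^2/7 + 18*x/5 - 9/35

The best approximation g ∈ W is the orthogonal projection of f onto W. Writing g = a_0 + a_1 x + a_2 x^2, the coefficients solve the normal equations G · a = b where
  G_{ij} = <φ_i, φ_j> and b_i = <f, φ_i>, with φ_0 = 1, φ_1 = x, φ_2 = x^2.
G =
  [2, 0, 2/3]
  [0, 2/3, 0]
  [2/3, 0, 2/5],
b = (16/5, 12/5, 72/35).
Solving gives a_0 = -9/35, a_1 = 18/5, a_2 = 39/7, so
  g(x) = 39*x^2/7 + 18*x/5 - 9/35.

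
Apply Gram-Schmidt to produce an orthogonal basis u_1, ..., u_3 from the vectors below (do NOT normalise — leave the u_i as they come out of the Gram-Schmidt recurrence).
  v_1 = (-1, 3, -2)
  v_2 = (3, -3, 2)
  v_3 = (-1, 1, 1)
Orthogonal basis:
  u_1 = (-1, 3, -2)
  u_2 = (13/7, 3/7, -2/7)
  u_3 = (0, 10/13, 15/13)

Apply the Gram-Schmidt recurrence
  u_1 = v_1
  u_i = v_i − Σ_{j<i} ((v_i · u_j) / (u_j · u_j)) · u_j.

Step by step this gives:
  u_1 = (-1, 3, -2)
  u_2 = (13/7, 3/7, -2/7)
  u_3 = (0, 10/13, 15/13)

Orthogonality check:
  u_2 · u_1 = 0 (should be 0)
  u_3 · u_1 = 0 (should be 0)
  u_3 · u_2 = 0 (should be 0)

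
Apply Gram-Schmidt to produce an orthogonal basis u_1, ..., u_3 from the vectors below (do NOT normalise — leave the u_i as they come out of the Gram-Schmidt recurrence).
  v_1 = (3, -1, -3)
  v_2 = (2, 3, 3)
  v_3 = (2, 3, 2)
Orthogonal basis:
  u_1 = (3, -1, -3)
  u_2 = (56/19, 51/19, 39/19)
  u_3 = (-33/191, 165/382, -121/382)

Apply the Gram-Schmidt recurrence
  u_1 = v_1
  u_i = v_i − Σ_{j<i} ((v_i · u_j) / (u_j · u_j)) · u_j.

Step by step this gives:
  u_1 = (3, -1, -3)
  u_2 = (56/19, 51/19, 39/19)
  u_3 = (-33/191, 165/382, -121/382)

Orthogonality check:
  u_2 · u_1 = 0 (should be 0)
  u_3 · u_1 = 0 (should be 0)
  u_3 · u_2 = 0 (should be 0)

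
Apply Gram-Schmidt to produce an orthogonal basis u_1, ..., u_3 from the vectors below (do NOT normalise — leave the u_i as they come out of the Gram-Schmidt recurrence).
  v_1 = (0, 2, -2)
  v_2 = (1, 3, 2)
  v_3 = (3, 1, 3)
Orthogonal basis:
  u_1 = (0, 2, -2)
  u_2 = (1, 5/2, 5/2)
  u_3 = (55/27, -11/27, -11/27)

Apply the Gram-Schmidt recurrence
  u_1 = v_1
  u_i = v_i − Σ_{j<i} ((v_i · u_j) / (u_j · u_j)) · u_j.

Step by step this gives:
  u_1 = (0, 2, -2)
  u_2 = (1, 5/2, 5/2)
  u_3 = (55/27, -11/27, -11/27)

Orthogonality check:
  u_2 · u_1 = 0 (should be 0)
  u_3 · u_1 = 0 (should be 0)
  u_3 · u_2 = 0 (should be 0)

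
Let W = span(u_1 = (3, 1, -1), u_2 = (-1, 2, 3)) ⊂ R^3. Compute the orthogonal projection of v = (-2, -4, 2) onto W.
proj_W(v) = (-76/23, -44/23, 4/23)

Set up U = [u_1 | ... | u_2] ∈ R^(3×2). The projector onto W = col(U) is P = U (U^T U)^(-1) U^T.
Compute U^T U =
  [11, -4]
  [-4, 14],
and U^T v = (-12, 0).
Solve U^T U · c = U^T v for the coefficients: c = (-28/23, -8/23). The projection is proj_W(v) = U c.
Check: (v - proj_W(v)) · u_1 = 0  (should be 0).
Check: (v - proj_W(v)) · u_2 = 0  (should be 0).
Result: proj_W(v) = (-76/23, -44/23, 4/23).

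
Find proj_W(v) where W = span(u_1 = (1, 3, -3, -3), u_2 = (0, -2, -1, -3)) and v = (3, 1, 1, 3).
proj_W(v) = (-3/89, 141/89, 84/89, 234/89)

Set up U = [u_1 | ... | u_2] ∈ R^(4×2). The projector onto W = col(U) is P = U (U^T U)^(-1) U^T.
Compute U^T U =
  [28, 6]
  [6, 14],
and U^T v = (-6, -12).
Solve U^T U · c = U^T v for the coefficients: c = (-3/89, -75/89). The projection is proj_W(v) = U c.
Check: (v - proj_W(v)) · u_1 = 0  (should be 0).
Check: (v - proj_W(v)) · u_2 = 0  (should be 0).
Result: proj_W(v) = (-3/89, 141/89, 84/89, 234/89).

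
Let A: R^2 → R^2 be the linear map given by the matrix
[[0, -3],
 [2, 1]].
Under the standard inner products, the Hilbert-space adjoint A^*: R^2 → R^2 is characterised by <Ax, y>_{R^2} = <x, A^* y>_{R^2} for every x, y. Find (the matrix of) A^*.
A^* = A^T =
[[0, 2],
 [-3, 1]]

For real matrices with standard dot products, the defining identity <Ax, y> = <x, A^* y> gives (Ax)^T y = x^T (A^*) y, i.e. x^T A^T y = x^T (A^*) y. Since this holds for all x, y, we must have A^* = A^T. Therefore
A^* =
[[0, 2],
 [-3, 1]].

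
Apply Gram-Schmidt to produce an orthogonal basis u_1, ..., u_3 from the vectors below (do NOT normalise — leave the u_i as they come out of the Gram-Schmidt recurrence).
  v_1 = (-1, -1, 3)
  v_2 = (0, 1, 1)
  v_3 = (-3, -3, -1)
Orthogonal basis:
  u_1 = (-1, -1, 3)
  u_2 = (2/11, 13/11, 5/11)
  u_3 = (-20/9, 5/9, -5/9)

Apply the Gram-Schmidt recurrence
  u_1 = v_1
  u_i = v_i − Σ_{j<i} ((v_i · u_j) / (u_j · u_j)) · u_j.

Step by step this gives:
  u_1 = (-1, -1, 3)
  u_2 = (2/11, 13/11, 5/11)
  u_3 = (-20/9, 5/9, -5/9)

Orthogonality check:
  u_2 · u_1 = 0 (should be 0)
  u_3 · u_1 = 0 (should be 0)
  u_3 · u_2 = 0 (should be 0)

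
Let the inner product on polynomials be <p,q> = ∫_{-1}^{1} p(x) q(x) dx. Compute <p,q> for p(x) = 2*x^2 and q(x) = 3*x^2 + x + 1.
<p,q> = 56/15

Expand the product: p(x)·q(x) = 6*x^4 + 2*x^3 + 2*x^2.
∫_{-1}^{1} of each monomial x^k gives [2/(k+1) if k even, 0 if k odd]. Integrating term-by-term (or equivalently evaluating the antiderivative F(x) = 6*x^5/5 + x^4/2 + 2*x^3/3 at the endpoints):
  F(1) − F(−1) = 71/30 − (-41/30) = 56/15.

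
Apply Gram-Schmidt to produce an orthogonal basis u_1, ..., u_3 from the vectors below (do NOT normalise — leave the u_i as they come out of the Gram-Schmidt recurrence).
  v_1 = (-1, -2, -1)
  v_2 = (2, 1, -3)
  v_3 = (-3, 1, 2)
Orthogonal basis:
  u_1 = (-1, -2, -1)
  u_2 = (11/6, 2/3, -19/6)
  u_3 = (-140/83, 100/83, -60/83)

Apply the Gram-Schmidt recurrence
  u_1 = v_1
  u_i = v_i − Σ_{j<i} ((v_i · u_j) / (u_j · u_j)) · u_j.

Step by step this gives:
  u_1 = (-1, -2, -1)
  u_2 = (11/6, 2/3, -19/6)
  u_3 = (-140/83, 100/83, -60/83)

Orthogonality check:
  u_2 · u_1 = 0 (should be 0)
  u_3 · u_1 = 0 (should be 0)
  u_3 · u_2 = 0 (should be 0)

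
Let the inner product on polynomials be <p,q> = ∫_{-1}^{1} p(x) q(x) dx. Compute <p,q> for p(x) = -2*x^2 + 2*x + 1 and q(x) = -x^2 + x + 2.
<p,q> = 14/5

Expand the product: p(x)·q(x) = 2*x^4 - 4*x^3 - 3*x^2 + 5*x + 2.
∫_{-1}^{1} of each monomial x^k gives [2/(k+1) if k even, 0 if k odd]. Integrating term-by-term (or equivalently evaluating the antiderivative F(x) = 2*x^5/5 - x^4 - x^3 + 5*x^2/2 + 2*x at the endpoints):
  F(1) − F(−1) = 29/10 − (1/10) = 14/5.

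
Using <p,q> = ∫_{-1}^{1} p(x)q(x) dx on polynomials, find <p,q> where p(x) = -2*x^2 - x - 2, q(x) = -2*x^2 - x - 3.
<p,q> = 314/15

Expand the product: p(x)·q(x) = 4*x^4 + 4*x^3 + 11*x^2 + 5*x + 6.
∫_{-1}^{1} of each monomial x^k gives [2/(k+1) if k even, 0 if k odd]. Integrating term-by-term (or equivalently evaluating the antiderivative F(x) = 4*x^5/5 + x^4 + 11*x^3/3 + 5*x^2/2 + 6*x at the endpoints):
  F(1) − F(−1) = 419/30 − (-209/30) = 314/15.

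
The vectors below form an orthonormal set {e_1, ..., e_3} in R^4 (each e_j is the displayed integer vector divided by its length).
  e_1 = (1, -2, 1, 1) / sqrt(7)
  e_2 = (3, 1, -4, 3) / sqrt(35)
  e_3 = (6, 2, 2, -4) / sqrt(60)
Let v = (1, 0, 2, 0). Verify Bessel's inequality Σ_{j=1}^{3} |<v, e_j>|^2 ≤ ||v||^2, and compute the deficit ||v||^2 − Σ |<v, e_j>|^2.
Σ |<v, e_j>|^2 = 11/3; ||v||^2 = 5; deficit = 4/3

Write each e_j = u_j / sqrt(<u_j, u_j>) where u_j is the displayed integer vector. Then <v, e_j> = <v, u_j> / sqrt(<u_j, u_j>), so |<v, e_j>|^2 = <v, u_j>^2 / <u_j, u_j>.
Coefficients: <v, e_1> = 3/sqrt(7), <v, e_2> = -5/sqrt(35), <v, e_3> = 10/sqrt(60).
Square and sum: Σ |<v, e_j>|^2 = 11/3.
Compute ||v||^2 = v·v = 5.
Deficit = 5 − 11/3 = 4/3 ≥ 0, confirming Bessel's inequality. (The deficit equals ||v − Σ <v,e_j> e_j||^2, the squared distance from v to span{e_j}.)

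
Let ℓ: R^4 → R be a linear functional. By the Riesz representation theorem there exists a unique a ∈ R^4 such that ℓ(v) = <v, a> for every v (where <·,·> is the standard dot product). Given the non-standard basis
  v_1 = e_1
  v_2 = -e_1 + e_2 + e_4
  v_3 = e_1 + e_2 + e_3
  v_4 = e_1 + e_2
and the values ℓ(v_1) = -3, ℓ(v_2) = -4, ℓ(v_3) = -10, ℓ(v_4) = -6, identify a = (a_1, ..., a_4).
a = (-3, -3, -4, -4)

Write a = (a_1, ..., a_4) in the standard basis. For each basis vector v_i, ℓ(v_i) = <v_i, a> is a linear equation in the a_j's. Collect the n equations into a matrix system V a = ℓ, where row i of V is v_i (expressed in the standard basis). Since V is invertible (lower-triangular with 1s on the diagonal, up to permutation), solve by back-substitution:
  V =
[[1, 0, 0, 0],
 [-1, 1, 0, 1],
 [1, 1, 1, 0],
 [1, 1, 0, 0]]
  V a = (-3, -4, -10, -6)
Solving gives a = (-3, -3, -4, -4).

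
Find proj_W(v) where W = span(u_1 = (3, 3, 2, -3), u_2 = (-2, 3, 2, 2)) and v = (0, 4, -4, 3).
proj_W(v) = (-3/2, 12/13, 8/13, 3/2)

Set up U = [u_1 | ... | u_2] ∈ R^(4×2). The projector onto W = col(U) is P = U (U^T U)^(-1) U^T.
Compute U^T U =
  [31, 1]
  [1, 21],
and U^T v = (-5, 10).
Solve U^T U · c = U^T v for the coefficients: c = (-23/130, 63/130). The projection is proj_W(v) = U c.
Check: (v - proj_W(v)) · u_1 = 0  (should be 0).
Check: (v - proj_W(v)) · u_2 = 0  (should be 0).
Result: proj_W(v) = (-3/2, 12/13, 8/13, 3/2).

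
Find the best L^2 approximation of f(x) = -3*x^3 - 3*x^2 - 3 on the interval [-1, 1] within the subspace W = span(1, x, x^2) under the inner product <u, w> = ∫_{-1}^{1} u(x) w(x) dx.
g(x) = -3*x^2 - 9*x/5 - 3

The best approximation g ∈ W is the orthogonal projection of f onto W. Writing g = a_0 + a_1 x + a_2 x^2, the coefficients solve the normal equations G · a = b where
  G_{ij} = <φ_i, φ_j> and b_i = <f, φ_i>, with φ_0 = 1, φ_1 = x, φ_2 = x^2.
G =
  [2, 0, 2/3]
  [0, 2/3, 0]
  [2/3, 0, 2/5],
b = (-8, -6/5, -16/5).
Solving gives a_0 = -3, a_1 = -9/5, a_2 = -3, so
  g(x) = -3*x^2 - 9*x/5 - 3.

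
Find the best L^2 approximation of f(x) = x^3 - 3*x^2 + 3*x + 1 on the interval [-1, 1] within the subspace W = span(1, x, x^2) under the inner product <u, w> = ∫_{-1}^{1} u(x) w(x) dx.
g(x) = -3*x^2 + 18*x/5 + 1

The best approximation g ∈ W is the orthogonal projection of f onto W. Writing g = a_0 + a_1 x + a_2 x^2, the coefficients solve the normal equations G · a = b where
  G_{ij} = <φ_i, φ_j> and b_i = <f, φ_i>, with φ_0 = 1, φ_1 = x, φ_2 = x^2.
G =
  [2, 0, 2/3]
  [0, 2/3, 0]
  [2/3, 0, 2/5],
b = (0, 12/5, -8/15).
Solving gives a_0 = 1, a_1 = 18/5, a_2 = -3, so
  g(x) = -3*x^2 + 18*x/5 + 1.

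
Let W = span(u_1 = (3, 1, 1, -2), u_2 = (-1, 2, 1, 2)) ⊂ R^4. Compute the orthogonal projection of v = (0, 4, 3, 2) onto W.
proj_W(v) = (33/134, 282/67, 327/134, 147/67)

Set up U = [u_1 | ... | u_2] ∈ R^(4×2). The projector onto W = col(U) is P = U (U^T U)^(-1) U^T.
Compute U^T U =
  [15, -4]
  [-4, 10],
and U^T v = (3, 15).
Solve U^T U · c = U^T v for the coefficients: c = (45/67, 237/134). The projection is proj_W(v) = U c.
Check: (v - proj_W(v)) · u_1 = 0  (should be 0).
Check: (v - proj_W(v)) · u_2 = 0  (should be 0).
Result: proj_W(v) = (33/134, 282/67, 327/134, 147/67).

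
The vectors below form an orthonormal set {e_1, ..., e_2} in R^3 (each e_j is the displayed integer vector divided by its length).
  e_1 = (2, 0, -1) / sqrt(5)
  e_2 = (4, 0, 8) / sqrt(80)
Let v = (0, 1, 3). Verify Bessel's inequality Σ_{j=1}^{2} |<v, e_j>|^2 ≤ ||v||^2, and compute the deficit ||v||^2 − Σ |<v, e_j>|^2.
Σ |<v, e_j>|^2 = 9; ||v||^2 = 10; deficit = 1

Write each e_j = u_j / sqrt(<u_j, u_j>) where u_j is the displayed integer vector. Then <v, e_j> = <v, u_j> / sqrt(<u_j, u_j>), so |<v, e_j>|^2 = <v, u_j>^2 / <u_j, u_j>.
Coefficients: <v, e_1> = -3/sqrt(5), <v, e_2> = 24/sqrt(80).
Square and sum: Σ |<v, e_j>|^2 = 9.
Compute ||v||^2 = v·v = 10.
Deficit = 10 − 9 = 1 ≥ 0, confirming Bessel's inequality. (The deficit equals ||v − Σ <v,e_j> e_j||^2, the squared distance from v to span{e_j}.)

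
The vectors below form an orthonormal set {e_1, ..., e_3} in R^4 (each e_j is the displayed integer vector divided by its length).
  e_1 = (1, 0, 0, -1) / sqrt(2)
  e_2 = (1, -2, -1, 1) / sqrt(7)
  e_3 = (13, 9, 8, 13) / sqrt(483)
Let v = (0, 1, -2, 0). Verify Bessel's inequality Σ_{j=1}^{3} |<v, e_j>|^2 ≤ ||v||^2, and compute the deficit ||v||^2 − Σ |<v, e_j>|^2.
Σ |<v, e_j>|^2 = 7/69; ||v||^2 = 5; deficit = 338/69

Write each e_j = u_j / sqrt(<u_j, u_j>) where u_j is the displayed integer vector. Then <v, e_j> = <v, u_j> / sqrt(<u_j, u_j>), so |<v, e_j>|^2 = <v, u_j>^2 / <u_j, u_j>.
Coefficients: <v, e_1> = 0/sqrt(2), <v, e_2> = 0/sqrt(7), <v, e_3> = -7/sqrt(483).
Square and sum: Σ |<v, e_j>|^2 = 7/69.
Compute ||v||^2 = v·v = 5.
Deficit = 5 − 7/69 = 338/69 ≥ 0, confirming Bessel's inequality. (The deficit equals ||v − Σ <v,e_j> e_j||^2, the squared distance from v to span{e_j}.)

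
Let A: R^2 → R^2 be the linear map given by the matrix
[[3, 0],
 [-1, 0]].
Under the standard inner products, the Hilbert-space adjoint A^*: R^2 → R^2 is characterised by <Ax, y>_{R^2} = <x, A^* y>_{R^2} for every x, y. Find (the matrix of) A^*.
A^* = A^T =
[[3, -1],
 [0, 0]]

For real matrices with standard dot products, the defining identity <Ax, y> = <x, A^* y> gives (Ax)^T y = x^T (A^*) y, i.e. x^T A^T y = x^T (A^*) y. Since this holds for all x, y, we must have A^* = A^T. Therefore
A^* =
[[3, -1],
 [0, 0]].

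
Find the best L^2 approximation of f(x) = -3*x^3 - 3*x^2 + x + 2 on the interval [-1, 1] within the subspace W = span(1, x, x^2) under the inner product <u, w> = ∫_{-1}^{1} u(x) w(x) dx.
g(x) = -3*x^2 - 4*x/5 + 2

The best approximation g ∈ W is the orthogonal projection of f onto W. Writing g = a_0 + a_1 x + a_2 x^2, the coefficients solve the normal equations G · a = b where
  G_{ij} = <φ_i, φ_j> and b_i = <f, φ_i>, with φ_0 = 1, φ_1 = x, φ_2 = x^2.
G =
  [2, 0, 2/3]
  [0, 2/3, 0]
  [2/3, 0, 2/5],
b = (2, -8/15, 2/15).
Solving gives a_0 = 2, a_1 = -4/5, a_2 = -3, so
  g(x) = -3*x^2 - 4*x/5 + 2.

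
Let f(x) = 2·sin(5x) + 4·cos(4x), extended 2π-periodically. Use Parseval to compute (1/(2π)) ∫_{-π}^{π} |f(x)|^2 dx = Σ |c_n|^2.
Σ |c_n|^2 = 10

Expand |f|^2 and use orthogonality of {sin(nx), cos(mx)} on [-π, π]:
  ∫_{-π}^{π} sin(nx)^2 dx = π, ∫ cos(mx)^2 dx = π, and cross terms integrate to 0.
So ∫_{-π}^{π} f(x)^2 dx = 2^2 · π + 4^2 · π = (4 + 16)π.
Divide by 2π: (4 + 16)/2 = 10.
By Parseval, this equals Σ |c_n|^2.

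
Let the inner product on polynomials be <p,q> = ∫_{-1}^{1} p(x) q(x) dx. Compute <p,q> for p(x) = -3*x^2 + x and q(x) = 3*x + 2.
<p,q> = -2

Expand the product: p(x)·q(x) = -9*x^3 - 3*x^2 + 2*x.
∫_{-1}^{1} of each monomial x^k gives [2/(k+1) if k even, 0 if k odd]. Integrating term-by-term (or equivalently evaluating the antiderivative F(x) = -9*x^4/4 - x^3 + x^2 at the endpoints):
  F(1) − F(−1) = -9/4 − (-1/4) = -2.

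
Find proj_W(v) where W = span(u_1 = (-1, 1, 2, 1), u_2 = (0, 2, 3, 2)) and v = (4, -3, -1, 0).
proj_W(v) = (63/19, -9/19, -45/19, -9/19)

Set up U = [u_1 | ... | u_2] ∈ R^(4×2). The projector onto W = col(U) is P = U (U^T U)^(-1) U^T.
Compute U^T U =
  [7, 10]
  [10, 17],
and U^T v = (-9, -9).
Solve U^T U · c = U^T v for the coefficients: c = (-63/19, 27/19). The projection is proj_W(v) = U c.
Check: (v - proj_W(v)) · u_1 = 0  (should be 0).
Check: (v - proj_W(v)) · u_2 = 0  (should be 0).
Result: proj_W(v) = (63/19, -9/19, -45/19, -9/19).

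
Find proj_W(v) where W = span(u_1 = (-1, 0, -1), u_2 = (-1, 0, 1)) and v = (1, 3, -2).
proj_W(v) = (1, 0, -2)

Set up U = [u_1 | ... | u_2] ∈ R^(3×2). The projector onto W = col(U) is P = U (U^T U)^(-1) U^T.
Compute U^T U =
  [2, 0]
  [0, 2],
and U^T v = (1, -3).
Solve U^T U · c = U^T v for the coefficients: c = (1/2, -3/2). The projection is proj_W(v) = U c.
Check: (v - proj_W(v)) · u_1 = 0  (should be 0).
Check: (v - proj_W(v)) · u_2 = 0  (should be 0).
Result: proj_W(v) = (1, 0, -2).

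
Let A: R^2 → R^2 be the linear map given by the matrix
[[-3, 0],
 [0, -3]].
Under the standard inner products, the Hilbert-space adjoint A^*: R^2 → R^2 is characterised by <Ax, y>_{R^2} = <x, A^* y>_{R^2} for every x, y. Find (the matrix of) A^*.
A^* = A^T =
[[-3, 0],
 [0, -3]]

For real matrices with standard dot products, the defining identity <Ax, y> = <x, A^* y> gives (Ax)^T y = x^T (A^*) y, i.e. x^T A^T y = x^T (A^*) y. Since this holds for all x, y, we must have A^* = A^T. Therefore
A^* =
[[-3, 0],
 [0, -3]].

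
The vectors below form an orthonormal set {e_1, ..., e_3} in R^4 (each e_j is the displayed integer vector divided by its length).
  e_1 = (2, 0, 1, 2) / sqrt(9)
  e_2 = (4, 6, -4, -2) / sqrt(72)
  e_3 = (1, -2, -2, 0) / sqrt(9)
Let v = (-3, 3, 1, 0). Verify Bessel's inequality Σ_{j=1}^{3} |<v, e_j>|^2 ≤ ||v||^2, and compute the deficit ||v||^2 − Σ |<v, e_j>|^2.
Σ |<v, e_j>|^2 = 293/18; ||v||^2 = 19; deficit = 49/18

Write each e_j = u_j / sqrt(<u_j, u_j>) where u_j is the displayed integer vector. Then <v, e_j> = <v, u_j> / sqrt(<u_j, u_j>), so |<v, e_j>|^2 = <v, u_j>^2 / <u_j, u_j>.
Coefficients: <v, e_1> = -5/sqrt(9), <v, e_2> = 2/sqrt(72), <v, e_3> = -11/sqrt(9).
Square and sum: Σ |<v, e_j>|^2 = 293/18.
Compute ||v||^2 = v·v = 19.
Deficit = 19 − 293/18 = 49/18 ≥ 0, confirming Bessel's inequality. (The deficit equals ||v − Σ <v,e_j> e_j||^2, the squared distance from v to span{e_j}.)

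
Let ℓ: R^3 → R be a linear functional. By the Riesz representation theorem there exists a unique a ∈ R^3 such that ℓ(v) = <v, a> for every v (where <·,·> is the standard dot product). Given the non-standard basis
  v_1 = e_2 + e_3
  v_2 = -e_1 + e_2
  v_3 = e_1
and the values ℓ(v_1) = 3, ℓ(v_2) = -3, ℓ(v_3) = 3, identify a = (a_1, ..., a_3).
a = (3, 0, 3)

Write a = (a_1, ..., a_3) in the standard basis. For each basis vector v_i, ℓ(v_i) = <v_i, a> is a linear equation in the a_j's. Collect the n equations into a matrix system V a = ℓ, where row i of V is v_i (expressed in the standard basis). Since V is invertible (lower-triangular with 1s on the diagonal, up to permutation), solve by back-substitution:
  V =
[[0, 1, 1],
 [-1, 1, 0],
 [1, 0, 0]]
  V a = (3, -3, 3)
Solving gives a = (3, 0, 3).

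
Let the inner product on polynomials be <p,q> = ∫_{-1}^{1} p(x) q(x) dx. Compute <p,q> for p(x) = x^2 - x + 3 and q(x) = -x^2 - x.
<p,q> = -26/15

Expand the product: p(x)·q(x) = -x^4 - 2*x^2 - 3*x.
∫_{-1}^{1} of each monomial x^k gives [2/(k+1) if k even, 0 if k odd]. Integrating term-by-term (or equivalently evaluating the antiderivative F(x) = -x^5/5 - 2*x^3/3 - 3*x^2/2 at the endpoints):
  F(1) − F(−1) = -71/30 − (-19/30) = -26/15.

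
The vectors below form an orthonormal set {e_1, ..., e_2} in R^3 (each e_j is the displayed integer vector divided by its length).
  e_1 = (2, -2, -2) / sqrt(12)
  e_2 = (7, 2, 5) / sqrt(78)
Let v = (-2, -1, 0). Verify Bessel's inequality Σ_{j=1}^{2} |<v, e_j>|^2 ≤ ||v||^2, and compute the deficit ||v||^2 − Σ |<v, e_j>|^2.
Σ |<v, e_j>|^2 = 47/13; ||v||^2 = 5; deficit = 18/13

Write each e_j = u_j / sqrt(<u_j, u_j>) where u_j is the displayed integer vector. Then <v, e_j> = <v, u_j> / sqrt(<u_j, u_j>), so |<v, e_j>|^2 = <v, u_j>^2 / <u_j, u_j>.
Coefficients: <v, e_1> = -2/sqrt(12), <v, e_2> = -16/sqrt(78).
Square and sum: Σ |<v, e_j>|^2 = 47/13.
Compute ||v||^2 = v·v = 5.
Deficit = 5 − 47/13 = 18/13 ≥ 0, confirming Bessel's inequality. (The deficit equals ||v − Σ <v,e_j> e_j||^2, the squared distance from v to span{e_j}.)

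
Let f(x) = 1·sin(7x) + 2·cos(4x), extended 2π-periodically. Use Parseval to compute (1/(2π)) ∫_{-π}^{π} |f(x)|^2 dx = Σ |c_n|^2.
Σ |c_n|^2 = 5/2

Expand |f|^2 and use orthogonality of {sin(nx), cos(mx)} on [-π, π]:
  ∫_{-π}^{π} sin(nx)^2 dx = π, ∫ cos(mx)^2 dx = π, and cross terms integrate to 0.
So ∫_{-π}^{π} f(x)^2 dx = 1^2 · π + 2^2 · π = (1 + 4)π.
Divide by 2π: (1 + 4)/2 = 5/2.
By Parseval, this equals Σ |c_n|^2.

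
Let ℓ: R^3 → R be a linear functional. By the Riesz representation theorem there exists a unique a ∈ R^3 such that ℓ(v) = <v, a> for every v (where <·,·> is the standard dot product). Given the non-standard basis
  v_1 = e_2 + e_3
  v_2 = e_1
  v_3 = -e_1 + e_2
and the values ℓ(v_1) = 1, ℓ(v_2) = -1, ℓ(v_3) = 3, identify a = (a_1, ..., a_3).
a = (-1, 2, -1)

Write a = (a_1, ..., a_3) in the standard basis. For each basis vector v_i, ℓ(v_i) = <v_i, a> is a linear equation in the a_j's. Collect the n equations into a matrix system V a = ℓ, where row i of V is v_i (expressed in the standard basis). Since V is invertible (lower-triangular with 1s on the diagonal, up to permutation), solve by back-substitution:
  V =
[[0, 1, 1],
 [1, 0, 0],
 [-1, 1, 0]]
  V a = (1, -1, 3)
Solving gives a = (-1, 2, -1).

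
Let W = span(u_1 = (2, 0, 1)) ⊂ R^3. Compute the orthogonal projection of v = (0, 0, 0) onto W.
proj_W(v) = (0, 0, 0)

Set up U = [u_1 | ... | u_1] ∈ R^(3×1). The projector onto W = col(U) is P = U (U^T U)^(-1) U^T.
Compute U^T U =
  [5],
and U^T v = (0).
Solve U^T U · c = U^T v for the coefficients: c = (0). The projection is proj_W(v) = U c.
Check: (v - proj_W(v)) · u_1 = 0  (should be 0).
Result: proj_W(v) = (0, 0, 0).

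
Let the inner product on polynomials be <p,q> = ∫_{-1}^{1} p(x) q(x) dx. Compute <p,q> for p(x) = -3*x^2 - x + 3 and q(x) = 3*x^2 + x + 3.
<p,q> = 206/15

Expand the product: p(x)·q(x) = -9*x^4 - 6*x^3 - x^2 + 9.
∫_{-1}^{1} of each monomial x^k gives [2/(k+1) if k even, 0 if k odd]. Integrating term-by-term (or equivalently evaluating the antiderivative F(x) = -9*x^5/5 - 3*x^4/2 - x^3/3 + 9*x at the endpoints):
  F(1) − F(−1) = 161/30 − (-251/30) = 206/15.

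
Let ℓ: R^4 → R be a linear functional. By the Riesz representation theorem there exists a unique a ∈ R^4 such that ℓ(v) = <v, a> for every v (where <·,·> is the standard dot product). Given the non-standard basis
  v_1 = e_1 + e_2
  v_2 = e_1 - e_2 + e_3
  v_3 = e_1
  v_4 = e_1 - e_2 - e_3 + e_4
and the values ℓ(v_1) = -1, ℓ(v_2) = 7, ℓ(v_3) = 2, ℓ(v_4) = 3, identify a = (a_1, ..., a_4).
a = (2, -3, 2, 0)

Write a = (a_1, ..., a_4) in the standard basis. For each basis vector v_i, ℓ(v_i) = <v_i, a> is a linear equation in the a_j's. Collect the n equations into a matrix system V a = ℓ, where row i of V is v_i (expressed in the standard basis). Since V is invertible (lower-triangular with 1s on the diagonal, up to permutation), solve by back-substitution:
  V =
[[1, 1, 0, 0],
 [1, -1, 1, 0],
 [1, 0, 0, 0],
 [1, -1, -1, 1]]
  V a = (-1, 7, 2, 3)
Solving gives a = (2, -3, 2, 0).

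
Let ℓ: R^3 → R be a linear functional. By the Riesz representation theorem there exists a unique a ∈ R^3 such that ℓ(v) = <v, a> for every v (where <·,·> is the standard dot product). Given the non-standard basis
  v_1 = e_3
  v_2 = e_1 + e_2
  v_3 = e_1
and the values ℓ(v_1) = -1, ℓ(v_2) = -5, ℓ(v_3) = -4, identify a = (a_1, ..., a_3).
a = (-4, -1, -1)

Write a = (a_1, ..., a_3) in the standard basis. For each basis vector v_i, ℓ(v_i) = <v_i, a> is a linear equation in the a_j's. Collect the n equations into a matrix system V a = ℓ, where row i of V is v_i (expressed in the standard basis). Since V is invertible (lower-triangular with 1s on the diagonal, up to permutation), solve by back-substitution:
  V =
[[0, 0, 1],
 [1, 1, 0],
 [1, 0, 0]]
  V a = (-1, -5, -4)
Solving gives a = (-4, -1, -1).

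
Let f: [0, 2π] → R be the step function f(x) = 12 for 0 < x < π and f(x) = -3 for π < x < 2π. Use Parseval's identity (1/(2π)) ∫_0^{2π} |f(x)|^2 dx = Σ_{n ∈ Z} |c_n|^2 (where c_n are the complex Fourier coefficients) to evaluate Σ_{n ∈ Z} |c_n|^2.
Σ |c_n|^2 = 153/2

Parseval equates the L^2 energy of f (normalised by 1/(2π)) with the ℓ^2 sum of its Fourier coefficients: (1/(2π)) ∫_0^{2π} |f|^2 = Σ |c_n|^2.
Compute the left side: (1/(2π)) [∫_0^π 12^2 dx + ∫_π^{2π} (-3)^2 dx] = (1/(2π)) · (144π + 9π) = (144 + 9)/2 = 153/2.
So Σ_{n ∈ Z} |c_n|^2 = 153/2.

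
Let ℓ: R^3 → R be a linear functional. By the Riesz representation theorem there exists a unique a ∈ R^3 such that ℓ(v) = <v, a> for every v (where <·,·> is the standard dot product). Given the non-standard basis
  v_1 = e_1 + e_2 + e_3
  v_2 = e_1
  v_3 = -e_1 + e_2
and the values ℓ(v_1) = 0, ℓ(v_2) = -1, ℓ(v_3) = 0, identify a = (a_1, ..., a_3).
a = (-1, -1, 2)

Write a = (a_1, ..., a_3) in the standard basis. For each basis vector v_i, ℓ(v_i) = <v_i, a> is a linear equation in the a_j's. Collect the n equations into a matrix system V a = ℓ, where row i of V is v_i (expressed in the standard basis). Since V is invertible (lower-triangular with 1s on the diagonal, up to permutation), solve by back-substitution:
  V =
[[1, 1, 1],
 [1, 0, 0],
 [-1, 1, 0]]
  V a = (0, -1, 0)
Solving gives a = (-1, -1, 2).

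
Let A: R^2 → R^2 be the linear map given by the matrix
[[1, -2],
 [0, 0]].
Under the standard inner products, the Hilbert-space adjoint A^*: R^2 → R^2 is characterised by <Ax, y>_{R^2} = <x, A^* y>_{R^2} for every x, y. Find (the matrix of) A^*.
A^* = A^T =
[[1, 0],
 [-2, 0]]

For real matrices with standard dot products, the defining identity <Ax, y> = <x, A^* y> gives (Ax)^T y = x^T (A^*) y, i.e. x^T A^T y = x^T (A^*) y. Since this holds for all x, y, we must have A^* = A^T. Therefore
A^* =
[[1, 0],
 [-2, 0]].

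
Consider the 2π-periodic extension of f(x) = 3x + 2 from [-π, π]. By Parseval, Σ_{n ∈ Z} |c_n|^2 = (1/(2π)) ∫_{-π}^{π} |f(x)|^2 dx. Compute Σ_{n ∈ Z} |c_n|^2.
Σ |c_n|^2 = 3π^2 + 4

Expand and integrate term by term over [-π, π]:
  ∫ (3x)^2 dx = 9·(2π^3/3); ∫ 2·3·(2)·x dx = 0 (odd integrand); ∫ 2^2 dx = 4·2π.
So (1/(2π)) ∫_{-π}^{π} (3x + 2)^2 dx = 9π^2/3 + 4 = 3π^2 + 4.
Parseval ⇒ Σ |c_n|^2 = 3π^2 + 4.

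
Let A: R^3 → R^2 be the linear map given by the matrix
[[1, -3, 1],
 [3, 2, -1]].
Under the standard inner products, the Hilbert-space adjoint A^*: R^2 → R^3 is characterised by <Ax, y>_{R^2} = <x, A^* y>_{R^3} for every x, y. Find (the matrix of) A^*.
A^* = A^T =
[[1, 3],
 [-3, 2],
 [1, -1]]

For real matrices with standard dot products, the defining identity <Ax, y> = <x, A^* y> gives (Ax)^T y = x^T (A^*) y, i.e. x^T A^T y = x^T (A^*) y. Since this holds for all x, y, we must have A^* = A^T. Therefore
A^* =
[[1, 3],
 [-3, 2],
 [1, -1]].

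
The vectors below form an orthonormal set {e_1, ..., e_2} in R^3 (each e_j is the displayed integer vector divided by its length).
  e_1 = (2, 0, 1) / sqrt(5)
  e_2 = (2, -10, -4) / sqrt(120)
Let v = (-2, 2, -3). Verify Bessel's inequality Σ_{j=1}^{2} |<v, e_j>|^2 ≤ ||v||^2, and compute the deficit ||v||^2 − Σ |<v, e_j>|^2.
Σ |<v, e_j>|^2 = 11; ||v||^2 = 17; deficit = 6

Write each e_j = u_j / sqrt(<u_j, u_j>) where u_j is the displayed integer vector. Then <v, e_j> = <v, u_j> / sqrt(<u_j, u_j>), so |<v, e_j>|^2 = <v, u_j>^2 / <u_j, u_j>.
Coefficients: <v, e_1> = -7/sqrt(5), <v, e_2> = -12/sqrt(120).
Square and sum: Σ |<v, e_j>|^2 = 11.
Compute ||v||^2 = v·v = 17.
Deficit = 17 − 11 = 6 ≥ 0, confirming Bessel's inequality. (The deficit equals ||v − Σ <v,e_j> e_j||^2, the squared distance from v to span{e_j}.)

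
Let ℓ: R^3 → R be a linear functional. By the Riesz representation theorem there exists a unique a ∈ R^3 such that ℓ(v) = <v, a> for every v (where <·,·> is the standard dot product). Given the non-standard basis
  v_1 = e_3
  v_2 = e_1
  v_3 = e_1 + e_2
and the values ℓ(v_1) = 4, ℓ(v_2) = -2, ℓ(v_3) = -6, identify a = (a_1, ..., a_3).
a = (-2, -4, 4)

Write a = (a_1, ..., a_3) in the standard basis. For each basis vector v_i, ℓ(v_i) = <v_i, a> is a linear equation in the a_j's. Collect the n equations into a matrix system V a = ℓ, where row i of V is v_i (expressed in the standard basis). Since V is invertible (lower-triangular with 1s on the diagonal, up to permutation), solve by back-substitution:
  V =
[[0, 0, 1],
 [1, 0, 0],
 [1, 1, 0]]
  V a = (4, -2, -6)
Solving gives a = (-2, -4, 4).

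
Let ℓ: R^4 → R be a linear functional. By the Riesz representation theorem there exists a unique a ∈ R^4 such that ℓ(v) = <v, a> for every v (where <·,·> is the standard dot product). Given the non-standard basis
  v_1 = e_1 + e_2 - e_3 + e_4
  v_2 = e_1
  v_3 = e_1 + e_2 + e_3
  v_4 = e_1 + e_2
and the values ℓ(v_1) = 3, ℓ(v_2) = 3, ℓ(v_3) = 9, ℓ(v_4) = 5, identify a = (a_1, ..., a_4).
a = (3, 2, 4, 2)

Write a = (a_1, ..., a_4) in the standard basis. For each basis vector v_i, ℓ(v_i) = <v_i, a> is a linear equation in the a_j's. Collect the n equations into a matrix system V a = ℓ, where row i of V is v_i (expressed in the standard basis). Since V is invertible (lower-triangular with 1s on the diagonal, up to permutation), solve by back-substitution:
  V =
[[1, 1, -1, 1],
 [1, 0, 0, 0],
 [1, 1, 1, 0],
 [1, 1, 0, 0]]
  V a = (3, 3, 9, 5)
Solving gives a = (3, 2, 4, 2).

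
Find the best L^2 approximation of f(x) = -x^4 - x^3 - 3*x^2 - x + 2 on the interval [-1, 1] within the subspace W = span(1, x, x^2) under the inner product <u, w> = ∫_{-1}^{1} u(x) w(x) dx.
g(x) = -27*x^2/7 - 8*x/5 + 73/35

The best approximation g ∈ W is the orthogonal projection of f onto W. Writing g = a_0 + a_1 x + a_2 x^2, the coefficients solve the normal equations G · a = b where
  G_{ij} = <φ_i, φ_j> and b_i = <f, φ_i>, with φ_0 = 1, φ_1 = x, φ_2 = x^2.
G =
  [2, 0, 2/3]
  [0, 2/3, 0]
  [2/3, 0, 2/5],
b = (8/5, -16/15, -16/105).
Solving gives a_0 = 73/35, a_1 = -8/5, a_2 = -27/7, so
  g(x) = -27*x^2/7 - 8*x/5 + 73/35.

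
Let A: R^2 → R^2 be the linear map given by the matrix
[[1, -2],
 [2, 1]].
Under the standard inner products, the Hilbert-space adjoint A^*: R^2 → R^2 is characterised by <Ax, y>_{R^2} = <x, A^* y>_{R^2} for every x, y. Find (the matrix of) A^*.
A^* = A^T =
[[1, 2],
 [-2, 1]]

For real matrices with standard dot products, the defining identity <Ax, y> = <x, A^* y> gives (Ax)^T y = x^T (A^*) y, i.e. x^T A^T y = x^T (A^*) y. Since this holds for all x, y, we must have A^* = A^T. Therefore
A^* =
[[1, 2],
 [-2, 1]].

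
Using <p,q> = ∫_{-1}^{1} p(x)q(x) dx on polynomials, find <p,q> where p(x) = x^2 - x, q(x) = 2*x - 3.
<p,q> = -10/3

Expand the product: p(x)·q(x) = 2*x^3 - 5*x^2 + 3*x.
∫_{-1}^{1} of each monomial x^k gives [2/(k+1) if k even, 0 if k odd]. Integrating term-by-term (or equivalently evaluating the antiderivative F(x) = x^4/2 - 5*x^3/3 + 3*x^2/2 at the endpoints):
  F(1) − F(−1) = 1/3 − (11/3) = -10/3.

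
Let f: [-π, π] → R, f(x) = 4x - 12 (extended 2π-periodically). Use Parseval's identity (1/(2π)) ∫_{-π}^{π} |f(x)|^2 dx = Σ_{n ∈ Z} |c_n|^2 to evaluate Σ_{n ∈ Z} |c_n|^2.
Σ |c_n|^2 = 16π^2/3 + 144

Expand and integrate term by term over [-π, π]:
  ∫ (4x)^2 dx = 16·(2π^3/3); ∫ 2·4·(-12)·x dx = 0 (odd integrand); ∫ (-12)^2 dx = 144·2π.
So (1/(2π)) ∫_{-π}^{π} (4x - 12)^2 dx = 16π^2/3 + 144 = 16π^2/3 + 144.
Parseval ⇒ Σ |c_n|^2 = 16π^2/3 + 144.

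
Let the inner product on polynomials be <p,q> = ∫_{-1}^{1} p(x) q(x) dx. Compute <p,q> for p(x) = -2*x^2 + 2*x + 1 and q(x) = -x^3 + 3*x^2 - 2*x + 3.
<p,q> = -28/15

Expand the product: p(x)·q(x) = 2*x^5 - 8*x^4 + 9*x^3 - 7*x^2 + 4*x + 3.
∫_{-1}^{1} of each monomial x^k gives [2/(k+1) if k even, 0 if k odd]. Integrating term-by-term (or equivalently evaluating the antiderivative F(x) = x^6/3 - 8*x^5/5 + 9*x^4/4 - 7*x^3/3 + 2*x^2 + 3*x at the endpoints):
  F(1) − F(−1) = 73/20 − (331/60) = -28/15.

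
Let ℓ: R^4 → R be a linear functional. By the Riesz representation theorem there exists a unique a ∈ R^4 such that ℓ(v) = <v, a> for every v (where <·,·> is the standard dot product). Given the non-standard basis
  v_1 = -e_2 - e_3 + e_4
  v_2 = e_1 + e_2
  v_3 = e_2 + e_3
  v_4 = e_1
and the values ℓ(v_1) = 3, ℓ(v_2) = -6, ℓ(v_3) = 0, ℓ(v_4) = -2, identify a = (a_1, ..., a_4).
a = (-2, -4, 4, 3)

Write a = (a_1, ..., a_4) in the standard basis. For each basis vector v_i, ℓ(v_i) = <v_i, a> is a linear equation in the a_j's. Collect the n equations into a matrix system V a = ℓ, where row i of V is v_i (expressed in the standard basis). Since V is invertible (lower-triangular with 1s on the diagonal, up to permutation), solve by back-substitution:
  V =
[[0, -1, -1, 1],
 [1, 1, 0, 0],
 [0, 1, 1, 0],
 [1, 0, 0, 0]]
  V a = (3, -6, 0, -2)
Solving gives a = (-2, -4, 4, 3).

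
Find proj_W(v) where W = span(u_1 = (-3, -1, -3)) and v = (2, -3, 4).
proj_W(v) = (45/19, 15/19, 45/19)

Set up U = [u_1 | ... | u_1] ∈ R^(3×1). The projector onto W = col(U) is P = U (U^T U)^(-1) U^T.
Compute U^T U =
  [19],
and U^T v = (-15).
Solve U^T U · c = U^T v for the coefficients: c = (-15/19). The projection is proj_W(v) = U c.
Check: (v - proj_W(v)) · u_1 = 0  (should be 0).
Result: proj_W(v) = (45/19, 15/19, 45/19).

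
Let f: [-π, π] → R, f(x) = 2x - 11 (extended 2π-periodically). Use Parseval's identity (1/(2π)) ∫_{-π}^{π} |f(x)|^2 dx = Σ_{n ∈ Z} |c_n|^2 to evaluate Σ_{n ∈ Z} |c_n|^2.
Σ |c_n|^2 = 4π^2/3 + 121

Expand and integrate term by term over [-π, π]:
  ∫ (2x)^2 dx = 4·(2π^3/3); ∫ 2·2·(-11)·x dx = 0 (odd integrand); ∫ (-11)^2 dx = 121·2π.
So (1/(2π)) ∫_{-π}^{π} (2x - 11)^2 dx = 4π^2/3 + 121 = 4π^2/3 + 121.
Parseval ⇒ Σ |c_n|^2 = 4π^2/3 + 121.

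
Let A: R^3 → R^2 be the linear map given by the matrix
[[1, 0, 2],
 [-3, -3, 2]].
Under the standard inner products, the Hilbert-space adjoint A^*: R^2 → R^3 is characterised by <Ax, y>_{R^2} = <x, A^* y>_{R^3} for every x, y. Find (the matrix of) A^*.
A^* = A^T =
[[1, -3],
 [0, -3],
 [2, 2]]

For real matrices with standard dot products, the defining identity <Ax, y> = <x, A^* y> gives (Ax)^T y = x^T (A^*) y, i.e. x^T A^T y = x^T (A^*) y. Since this holds for all x, y, we must have A^* = A^T. Therefore
A^* =
[[1, -3],
 [0, -3],
 [2, 2]].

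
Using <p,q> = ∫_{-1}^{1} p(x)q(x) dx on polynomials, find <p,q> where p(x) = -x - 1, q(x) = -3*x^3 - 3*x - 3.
<p,q> = 46/5

Expand the product: p(x)·q(x) = 3*x^4 + 3*x^3 + 3*x^2 + 6*x + 3.
∫_{-1}^{1} of each monomial x^k gives [2/(k+1) if k even, 0 if k odd]. Integrating term-by-term (or equivalently evaluating the antiderivative F(x) = 3*x^5/5 + 3*x^4/4 + x^3 + 3*x^2 + 3*x at the endpoints):
  F(1) − F(−1) = 167/20 − (-17/20) = 46/5.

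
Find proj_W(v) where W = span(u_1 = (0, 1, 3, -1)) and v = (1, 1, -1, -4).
proj_W(v) = (0, 2/11, 6/11, -2/11)

Set up U = [u_1 | ... | u_1] ∈ R^(4×1). The projector onto W = col(U) is P = U (U^T U)^(-1) U^T.
Compute U^T U =
  [11],
and U^T v = (2).
Solve U^T U · c = U^T v for the coefficients: c = (2/11). The projection is proj_W(v) = U c.
Check: (v - proj_W(v)) · u_1 = 0  (should be 0).
Result: proj_W(v) = (0, 2/11, 6/11, -2/11).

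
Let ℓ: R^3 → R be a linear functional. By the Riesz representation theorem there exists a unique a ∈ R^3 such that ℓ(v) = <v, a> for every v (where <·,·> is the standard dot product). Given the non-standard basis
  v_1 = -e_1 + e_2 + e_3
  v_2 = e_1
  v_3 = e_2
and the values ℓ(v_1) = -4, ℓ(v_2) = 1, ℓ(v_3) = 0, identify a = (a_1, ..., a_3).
a = (1, 0, -3)

Write a = (a_1, ..., a_3) in the standard basis. For each basis vector v_i, ℓ(v_i) = <v_i, a> is a linear equation in the a_j's. Collect the n equations into a matrix system V a = ℓ, where row i of V is v_i (expressed in the standard basis). Since V is invertible (lower-triangular with 1s on the diagonal, up to permutation), solve by back-substitution:
  V =
[[-1, 1, 1],
 [1, 0, 0],
 [0, 1, 0]]
  V a = (-4, 1, 0)
Solving gives a = (1, 0, -3).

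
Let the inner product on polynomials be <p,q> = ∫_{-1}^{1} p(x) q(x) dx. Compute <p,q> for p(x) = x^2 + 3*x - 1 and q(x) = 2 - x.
<p,q> = -14/3

Expand the product: p(x)·q(x) = -x^3 - x^2 + 7*x - 2.
∫_{-1}^{1} of each monomial x^k gives [2/(k+1) if k even, 0 if k odd]. Integrating term-by-term (or equivalently evaluating the antiderivative F(x) = -x^4/4 - x^3/3 + 7*x^2/2 - 2*x at the endpoints):
  F(1) − F(−1) = 11/12 − (67/12) = -14/3.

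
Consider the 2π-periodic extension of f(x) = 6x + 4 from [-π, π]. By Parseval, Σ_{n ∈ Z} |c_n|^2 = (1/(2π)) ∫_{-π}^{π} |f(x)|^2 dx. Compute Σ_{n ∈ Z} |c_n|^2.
Σ |c_n|^2 = 12π^2 + 16

Expand and integrate term by term over [-π, π]:
  ∫ (6x)^2 dx = 36·(2π^3/3); ∫ 2·6·(4)·x dx = 0 (odd integrand); ∫ 4^2 dx = 16·2π.
So (1/(2π)) ∫_{-π}^{π} (6x + 4)^2 dx = 36π^2/3 + 16 = 12π^2 + 16.
Parseval ⇒ Σ |c_n|^2 = 12π^2 + 16.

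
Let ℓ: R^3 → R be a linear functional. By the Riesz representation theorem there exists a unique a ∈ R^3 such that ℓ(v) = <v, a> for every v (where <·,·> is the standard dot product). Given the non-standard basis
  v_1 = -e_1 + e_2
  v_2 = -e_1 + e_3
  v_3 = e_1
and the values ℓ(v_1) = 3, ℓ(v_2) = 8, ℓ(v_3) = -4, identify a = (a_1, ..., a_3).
a = (-4, -1, 4)

Write a = (a_1, ..., a_3) in the standard basis. For each basis vector v_i, ℓ(v_i) = <v_i, a> is a linear equation in the a_j's. Collect the n equations into a matrix system V a = ℓ, where row i of V is v_i (expressed in the standard basis). Since V is invertible (lower-triangular with 1s on the diagonal, up to permutation), solve by back-substitution:
  V =
[[-1, 1, 0],
 [-1, 0, 1],
 [1, 0, 0]]
  V a = (3, 8, -4)
Solving gives a = (-4, -1, 4).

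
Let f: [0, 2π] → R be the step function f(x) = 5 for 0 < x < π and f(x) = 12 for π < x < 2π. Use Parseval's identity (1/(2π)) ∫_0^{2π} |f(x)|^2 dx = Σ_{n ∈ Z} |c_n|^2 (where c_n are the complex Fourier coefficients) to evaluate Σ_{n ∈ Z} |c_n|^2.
Σ |c_n|^2 = 169/2

Parseval equates the L^2 energy of f (normalised by 1/(2π)) with the ℓ^2 sum of its Fourier coefficients: (1/(2π)) ∫_0^{2π} |f|^2 = Σ |c_n|^2.
Compute the left side: (1/(2π)) [∫_0^π 5^2 dx + ∫_π^{2π} 12^2 dx] = (1/(2π)) · (25π + 144π) = (25 + 144)/2 = 169/2.
So Σ_{n ∈ Z} |c_n|^2 = 169/2.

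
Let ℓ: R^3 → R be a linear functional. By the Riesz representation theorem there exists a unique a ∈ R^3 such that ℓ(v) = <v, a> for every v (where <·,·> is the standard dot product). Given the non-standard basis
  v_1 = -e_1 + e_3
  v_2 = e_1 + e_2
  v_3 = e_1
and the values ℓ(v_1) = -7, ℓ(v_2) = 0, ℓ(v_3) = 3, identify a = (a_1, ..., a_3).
a = (3, -3, -4)

Write a = (a_1, ..., a_3) in the standard basis. For each basis vector v_i, ℓ(v_i) = <v_i, a> is a linear equation in the a_j's. Collect the n equations into a matrix system V a = ℓ, where row i of V is v_i (expressed in the standard basis). Since V is invertible (lower-triangular with 1s on the diagonal, up to permutation), solve by back-substitution:
  V =
[[-1, 0, 1],
 [1, 1, 0],
 [1, 0, 0]]
  V a = (-7, 0, 3)
Solving gives a = (3, -3, -4).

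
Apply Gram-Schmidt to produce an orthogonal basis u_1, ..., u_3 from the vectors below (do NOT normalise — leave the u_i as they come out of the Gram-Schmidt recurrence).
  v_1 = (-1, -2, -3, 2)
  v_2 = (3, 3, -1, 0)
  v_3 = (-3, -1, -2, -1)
Orthogonal basis:
  u_1 = (-1, -2, -3, 2)
  u_2 = (8/3, 7/3, -2, 2/3)
  u_3 = (-143/102, 49/51, -45/34, -88/51)

Apply the Gram-Schmidt recurrence
  u_1 = v_1
  u_i = v_i − Σ_{j<i} ((v_i · u_j) / (u_j · u_j)) · u_j.

Step by step this gives:
  u_1 = (-1, -2, -3, 2)
  u_2 = (8/3, 7/3, -2, 2/3)
  u_3 = (-143/102, 49/51, -45/34, -88/51)

Orthogonality check:
  u_2 · u_1 = 0 (should be 0)
  u_3 · u_1 = 0 (should be 0)
  u_3 · u_2 = 0 (should be 0)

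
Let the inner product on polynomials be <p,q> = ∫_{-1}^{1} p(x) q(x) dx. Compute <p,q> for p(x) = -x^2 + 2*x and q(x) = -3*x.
<p,q> = -4

Expand the product: p(x)·q(x) = 3*x^3 - 6*x^2.
∫_{-1}^{1} of each monomial x^k gives [2/(k+1) if k even, 0 if k odd]. Integrating term-by-term (or equivalently evaluating the antiderivative F(x) = 3*x^4/4 - 2*x^3 at the endpoints):
  F(1) − F(−1) = -5/4 − (11/4) = -4.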